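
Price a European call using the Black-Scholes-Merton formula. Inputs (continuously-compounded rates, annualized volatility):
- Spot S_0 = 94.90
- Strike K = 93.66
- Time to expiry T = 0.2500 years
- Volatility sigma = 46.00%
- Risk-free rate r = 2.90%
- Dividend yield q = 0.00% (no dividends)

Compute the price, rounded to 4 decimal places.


Answer: Price = 9.5928

Derivation:
d1 = (ln(S/K) + (r - q + 0.5*sigma^2) * T) / (sigma * sqrt(T)) = 0.20370653
d2 = d1 - sigma * sqrt(T) = -0.02629347
exp(-rT) = 0.99277622; exp(-qT) = 1.00000000
C = S_0 * exp(-qT) * N(d1) - K * exp(-rT) * N(d2)
N(d1) = 0.58070858; N(d2) = 0.48951163
C = 94.9000 * 1.00000000 * 0.58070858 - 93.6600 * 0.99277622 * 0.48951163 = 9.5928


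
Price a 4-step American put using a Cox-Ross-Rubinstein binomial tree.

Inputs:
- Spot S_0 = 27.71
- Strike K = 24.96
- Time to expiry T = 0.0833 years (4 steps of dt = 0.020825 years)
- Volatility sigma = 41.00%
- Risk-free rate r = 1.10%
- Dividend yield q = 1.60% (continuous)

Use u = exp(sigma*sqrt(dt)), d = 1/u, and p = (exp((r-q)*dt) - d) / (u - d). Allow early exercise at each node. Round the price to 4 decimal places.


dt = T/N = 0.020825
u = exp(sigma*sqrt(dt)) = 1.060952; d = 1/u = 0.942550
p = (exp((r-q)*dt) - d) / (u - d) = 0.484333
Discount per step: exp(-r*dt) = 0.999771
Stock lattice S(k, i) with i counting down-moves:
  k=0: S(0,0) = 27.7100
  k=1: S(1,0) = 29.3990; S(1,1) = 26.1181
  k=2: S(2,0) = 31.1909; S(2,1) = 27.7100; S(2,2) = 24.6176
  k=3: S(3,0) = 33.0920; S(3,1) = 29.3990; S(3,2) = 26.1181; S(3,3) = 23.2033
  k=4: S(4,0) = 35.1091; S(4,1) = 31.1909; S(4,2) = 27.7100; S(4,3) = 24.6176; S(4,4) = 21.8702
Terminal payoffs V(N, i) = max(K - S_T, 0):
  V(4,0) = 0.000000; V(4,1) = 0.000000; V(4,2) = 0.000000; V(4,3) = 0.342435; V(4,4) = 3.089754
Backward induction: V(k, i) = exp(-r*dt) * [p * V(k+1, i) + (1-p) * V(k+1, i+1)]; then take max(V_cont, immediate exercise) for American.
  V(3,0) = exp(-r*dt) * [p*0.000000 + (1-p)*0.000000] = 0.000000; exercise = 0.000000; V(3,0) = max -> 0.000000
  V(3,1) = exp(-r*dt) * [p*0.000000 + (1-p)*0.000000] = 0.000000; exercise = 0.000000; V(3,1) = max -> 0.000000
  V(3,2) = exp(-r*dt) * [p*0.000000 + (1-p)*0.342435] = 0.176542; exercise = 0.000000; V(3,2) = max -> 0.176542
  V(3,3) = exp(-r*dt) * [p*0.342435 + (1-p)*3.089754] = 1.758733; exercise = 1.756720; V(3,3) = max -> 1.758733
  V(2,0) = exp(-r*dt) * [p*0.000000 + (1-p)*0.000000] = 0.000000; exercise = 0.000000; V(2,0) = max -> 0.000000
  V(2,1) = exp(-r*dt) * [p*0.000000 + (1-p)*0.176542] = 0.091016; exercise = 0.000000; V(2,1) = max -> 0.091016
  V(2,2) = exp(-r*dt) * [p*0.176542 + (1-p)*1.758733] = 0.992198; exercise = 0.342435; V(2,2) = max -> 0.992198
  V(1,0) = exp(-r*dt) * [p*0.000000 + (1-p)*0.091016] = 0.046923; exercise = 0.000000; V(1,0) = max -> 0.046923
  V(1,1) = exp(-r*dt) * [p*0.091016 + (1-p)*0.992198] = 0.555598; exercise = 0.000000; V(1,1) = max -> 0.555598
  V(0,0) = exp(-r*dt) * [p*0.046923 + (1-p)*0.555598] = 0.309159; exercise = 0.000000; V(0,0) = max -> 0.309159

Answer: Price = V(0,0) = 0.3092


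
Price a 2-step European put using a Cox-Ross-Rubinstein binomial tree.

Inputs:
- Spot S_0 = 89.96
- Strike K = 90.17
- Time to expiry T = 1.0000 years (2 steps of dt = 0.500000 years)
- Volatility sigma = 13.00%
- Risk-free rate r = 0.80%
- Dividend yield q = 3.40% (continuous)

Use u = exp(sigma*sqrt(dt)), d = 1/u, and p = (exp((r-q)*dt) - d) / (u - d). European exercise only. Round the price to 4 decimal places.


Answer: Price = V(0,0) = 5.4462

Derivation:
dt = T/N = 0.500000
u = exp(sigma*sqrt(dt)) = 1.096281; d = 1/u = 0.912175
p = (exp((r-q)*dt) - d) / (u - d) = 0.406881
Discount per step: exp(-r*dt) = 0.996008
Stock lattice S(k, i) with i counting down-moves:
  k=0: S(0,0) = 89.9600
  k=1: S(1,0) = 98.6215; S(1,1) = 82.0592
  k=2: S(2,0) = 108.1169; S(2,1) = 89.9600; S(2,2) = 74.8523
Terminal payoffs V(N, i) = max(K - S_T, 0):
  V(2,0) = 0.000000; V(2,1) = 0.210000; V(2,2) = 15.317661
Backward induction: V(k, i) = exp(-r*dt) * [p * V(k+1, i) + (1-p) * V(k+1, i+1)].
  V(1,0) = exp(-r*dt) * [p*0.000000 + (1-p)*0.210000] = 0.124058
  V(1,1) = exp(-r*dt) * [p*0.210000 + (1-p)*15.317661] = 9.134031
  V(0,0) = exp(-r*dt) * [p*0.124058 + (1-p)*9.134031] = 5.446216


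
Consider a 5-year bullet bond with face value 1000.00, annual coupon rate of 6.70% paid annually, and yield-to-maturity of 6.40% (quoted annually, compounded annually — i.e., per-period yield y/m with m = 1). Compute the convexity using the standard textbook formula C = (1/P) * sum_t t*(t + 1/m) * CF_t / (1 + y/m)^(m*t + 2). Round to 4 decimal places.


Answer: Convexity = 22.3926

Derivation:
Coupon per period c = face * coupon_rate / m = 67.000000
Periods per year m = 1; per-period yield y/m = 0.064000
Number of cashflows N = 5
Cashflows (t years, CF_t, discount factor 1/(1+y/m)^(m*t), PV):
  t = 1.0000: CF_t = 67.000000, DF = 0.939850, PV = 62.969925
  t = 2.0000: CF_t = 67.000000, DF = 0.883317, PV = 59.182260
  t = 3.0000: CF_t = 67.000000, DF = 0.830185, PV = 55.622425
  t = 4.0000: CF_t = 67.000000, DF = 0.780249, PV = 52.276715
  t = 5.0000: CF_t = 1067.000000, DF = 0.733317, PV = 782.449432
Price P = sum_t PV_t = 1012.500757
Convexity numerator sum_t t*(t + 1/m) * CF_t / (1+y/m)^(m*t + 2):
  t = 1.0000: term = 111.244850
  t = 2.0000: term = 313.660291
  t = 3.0000: term = 589.587013
  t = 4.0000: term = 923.538555
  t = 5.0000: term = 20734.533962
Convexity = (1/P) * sum = 22672.564672 / 1012.500757 = 22.392640


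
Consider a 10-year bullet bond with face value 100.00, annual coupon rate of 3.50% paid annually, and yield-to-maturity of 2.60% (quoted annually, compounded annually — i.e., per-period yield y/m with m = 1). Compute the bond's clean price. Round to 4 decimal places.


Answer: Price = 107.8363

Derivation:
Coupon per period c = face * coupon_rate / m = 3.500000
Periods per year m = 1; per-period yield y/m = 0.026000
Number of cashflows N = 10
Cashflows (t years, CF_t, discount factor 1/(1+y/m)^(m*t), PV):
  t = 1.0000: CF_t = 3.500000, DF = 0.974659, PV = 3.411306
  t = 2.0000: CF_t = 3.500000, DF = 0.949960, PV = 3.324860
  t = 3.0000: CF_t = 3.500000, DF = 0.925887, PV = 3.240604
  t = 4.0000: CF_t = 3.500000, DF = 0.902424, PV = 3.158483
  t = 5.0000: CF_t = 3.500000, DF = 0.879555, PV = 3.078444
  t = 6.0000: CF_t = 3.500000, DF = 0.857266, PV = 3.000433
  t = 7.0000: CF_t = 3.500000, DF = 0.835542, PV = 2.924398
  t = 8.0000: CF_t = 3.500000, DF = 0.814369, PV = 2.850291
  t = 9.0000: CF_t = 3.500000, DF = 0.793732, PV = 2.778061
  t = 10.0000: CF_t = 103.500000, DF = 0.773618, PV = 80.069431
Price P = sum_t PV_t = 107.836311


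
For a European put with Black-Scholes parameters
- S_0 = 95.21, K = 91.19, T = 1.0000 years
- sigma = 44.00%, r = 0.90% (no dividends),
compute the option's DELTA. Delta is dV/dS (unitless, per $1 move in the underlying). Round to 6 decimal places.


d1 = 0.3384994008; d2 = -0.1015005992
phi(d1) = 0.3767288974; exp(-qT) = 1.0000000000; exp(-rT) = 0.9910403788
N(-d1) = 0.3674934393
Delta = -exp(-qT) * N(-d1) = -1.0000000000 * 0.3674934393 = -0.367493

Answer: Delta = -0.367493


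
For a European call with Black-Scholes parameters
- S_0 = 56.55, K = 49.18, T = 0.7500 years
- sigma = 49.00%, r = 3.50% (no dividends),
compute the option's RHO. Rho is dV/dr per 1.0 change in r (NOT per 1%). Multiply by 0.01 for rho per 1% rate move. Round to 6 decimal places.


d1 = 0.6030969470; d2 = 0.1787444992
phi(d1) = 0.3326043954; exp(-qT) = 1.0000000000; exp(-rT) = 0.9740915363
N(d2) = 0.5709308367
Rho = K*T*exp(-rT)*N(d2) = 49.1800 * 0.7500 * 0.9740915363 * 0.5709308367 = 20.513183

Answer: Rho = 20.513183


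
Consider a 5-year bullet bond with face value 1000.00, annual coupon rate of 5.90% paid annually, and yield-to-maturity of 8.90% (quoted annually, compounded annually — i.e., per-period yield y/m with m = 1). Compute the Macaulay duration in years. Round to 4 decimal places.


Answer: Macaulay duration = 4.4346 years

Derivation:
Coupon per period c = face * coupon_rate / m = 59.000000
Periods per year m = 1; per-period yield y/m = 0.089000
Number of cashflows N = 5
Cashflows (t years, CF_t, discount factor 1/(1+y/m)^(m*t), PV):
  t = 1.0000: CF_t = 59.000000, DF = 0.918274, PV = 54.178145
  t = 2.0000: CF_t = 59.000000, DF = 0.843226, PV = 49.750363
  t = 3.0000: CF_t = 59.000000, DF = 0.774313, PV = 45.684447
  t = 4.0000: CF_t = 59.000000, DF = 0.711031, PV = 41.950824
  t = 5.0000: CF_t = 1059.000000, DF = 0.652921, PV = 691.443282
Price P = sum_t PV_t = 883.007060
Macaulay numerator sum_t t * PV_t:
  t * PV_t at t = 1.0000: 54.178145
  t * PV_t at t = 2.0000: 99.500726
  t * PV_t at t = 3.0000: 137.053341
  t * PV_t at t = 4.0000: 167.803295
  t * PV_t at t = 5.0000: 3457.216409
Macaulay duration D = (sum_t t * PV_t) / P = 3915.751916 / 883.007060 = 4.434565


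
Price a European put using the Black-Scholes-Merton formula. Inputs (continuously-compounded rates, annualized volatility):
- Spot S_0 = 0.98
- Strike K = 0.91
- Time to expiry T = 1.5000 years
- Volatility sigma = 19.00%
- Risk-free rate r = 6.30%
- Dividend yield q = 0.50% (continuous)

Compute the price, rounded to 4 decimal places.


d1 = (ln(S/K) + (r - q + 0.5*sigma^2) * T) / (sigma * sqrt(T)) = 0.80868818
d2 = d1 - sigma * sqrt(T) = 0.57598665
exp(-rT) = 0.90982773; exp(-qT) = 0.99252805
P = K * exp(-rT) * N(-d2) - S_0 * exp(-qT) * N(-d1)
N(-d1) = 0.20934727; N(-d2) = 0.28231210
P = 0.9100 * 0.90982773 * 0.28231210 - 0.9800 * 0.99252805 * 0.20934727 = 0.0301

Answer: Price = 0.0301


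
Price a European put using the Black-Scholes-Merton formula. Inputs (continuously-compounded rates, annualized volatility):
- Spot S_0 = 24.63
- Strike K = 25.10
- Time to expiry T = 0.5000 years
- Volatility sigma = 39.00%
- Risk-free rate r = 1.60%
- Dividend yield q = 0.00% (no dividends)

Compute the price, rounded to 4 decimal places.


Answer: Price = 2.8531

Derivation:
d1 = (ln(S/K) + (r - q + 0.5*sigma^2) * T) / (sigma * sqrt(T)) = 0.09835081
d2 = d1 - sigma * sqrt(T) = -0.17742083
exp(-rT) = 0.99203191; exp(-qT) = 1.00000000
P = K * exp(-rT) * N(-d2) - S_0 * exp(-qT) * N(-d1)
N(-d1) = 0.46082686; N(-d2) = 0.57041108
P = 25.1000 * 0.99203191 * 0.57041108 - 24.6300 * 1.00000000 * 0.46082686 = 2.8531


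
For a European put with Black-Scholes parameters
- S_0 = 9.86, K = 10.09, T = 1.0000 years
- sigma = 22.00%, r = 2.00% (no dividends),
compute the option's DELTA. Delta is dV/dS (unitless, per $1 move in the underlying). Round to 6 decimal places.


Answer: Delta = -0.461722

Derivation:
d1 = 0.0960969739; d2 = -0.1239030261
phi(d1) = 0.3971044847; exp(-qT) = 1.0000000000; exp(-rT) = 0.9801986733
N(-d1) = 0.4617217773
Delta = -exp(-qT) * N(-d1) = -1.0000000000 * 0.4617217773 = -0.461722


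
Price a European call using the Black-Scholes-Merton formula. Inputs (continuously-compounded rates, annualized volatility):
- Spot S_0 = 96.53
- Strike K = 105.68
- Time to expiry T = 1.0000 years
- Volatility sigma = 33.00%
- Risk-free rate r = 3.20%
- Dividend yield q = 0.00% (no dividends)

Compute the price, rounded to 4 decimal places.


d1 = (ln(S/K) + (r - q + 0.5*sigma^2) * T) / (sigma * sqrt(T)) = -0.01246006
d2 = d1 - sigma * sqrt(T) = -0.34246006
exp(-rT) = 0.96850658; exp(-qT) = 1.00000000
C = S_0 * exp(-qT) * N(d1) - K * exp(-rT) * N(d2)
N(d1) = 0.49502928; N(d2) = 0.36600235
C = 96.5300 * 1.00000000 * 0.49502928 - 105.6800 * 0.96850658 * 0.36600235 = 10.3242

Answer: Price = 10.3242


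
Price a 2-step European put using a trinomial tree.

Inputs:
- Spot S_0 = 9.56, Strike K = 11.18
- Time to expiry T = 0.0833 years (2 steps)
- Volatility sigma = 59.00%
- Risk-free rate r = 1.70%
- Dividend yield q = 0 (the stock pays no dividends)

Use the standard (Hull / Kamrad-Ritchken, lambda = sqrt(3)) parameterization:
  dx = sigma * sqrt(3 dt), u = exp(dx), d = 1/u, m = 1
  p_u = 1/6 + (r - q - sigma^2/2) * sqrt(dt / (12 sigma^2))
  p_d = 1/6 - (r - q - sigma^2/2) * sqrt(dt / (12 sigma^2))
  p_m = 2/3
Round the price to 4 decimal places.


dt = T/N = 0.041650; dx = sigma*sqrt(3*dt) = 0.208555
u = exp(dx) = 1.231896; d = 1/u = 0.811757
p_u = 0.150985, p_m = 0.666667, p_d = 0.182349
Discount per step: exp(-r*dt) = 0.999292
Stock lattice S(k, j) with j the centered position index:
  k=0: S(0,+0) = 9.5600
  k=1: S(1,-1) = 7.7604; S(1,+0) = 9.5600; S(1,+1) = 11.7769
  k=2: S(2,-2) = 6.2995; S(2,-1) = 7.7604; S(2,+0) = 9.5600; S(2,+1) = 11.7769; S(2,+2) = 14.5080
Terminal payoffs V(N, j) = max(K - S_T, 0):
  V(2,-2) = 4.880450; V(2,-1) = 3.419607; V(2,+0) = 1.620000; V(2,+1) = 0.000000; V(2,+2) = 0.000000
Backward induction: V(k, j) = exp(-r*dt) * [p_u * V(k+1, j+1) + p_m * V(k+1, j) + p_d * V(k+1, j-1)]
  V(1,-1) = exp(-r*dt) * [p_u*1.620000 + p_m*3.419607 + p_d*4.880450] = 3.411860
  V(1,+0) = exp(-r*dt) * [p_u*0.000000 + p_m*1.620000 + p_d*3.419607] = 1.702355
  V(1,+1) = exp(-r*dt) * [p_u*0.000000 + p_m*0.000000 + p_d*1.620000] = 0.295196
  V(0,+0) = exp(-r*dt) * [p_u*0.295196 + p_m*1.702355 + p_d*3.411860] = 1.800347

Answer: Price = V(0,0) = 1.8003


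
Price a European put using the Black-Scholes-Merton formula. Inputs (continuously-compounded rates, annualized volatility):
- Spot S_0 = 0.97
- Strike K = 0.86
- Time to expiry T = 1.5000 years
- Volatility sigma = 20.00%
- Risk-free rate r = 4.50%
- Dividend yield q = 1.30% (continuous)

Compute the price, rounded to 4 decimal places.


Answer: Price = 0.0311

Derivation:
d1 = (ln(S/K) + (r - q + 0.5*sigma^2) * T) / (sigma * sqrt(T)) = 0.80981634
d2 = d1 - sigma * sqrt(T) = 0.56486737
exp(-rT) = 0.93472772; exp(-qT) = 0.98068890
P = K * exp(-rT) * N(-d2) - S_0 * exp(-qT) * N(-d1)
N(-d1) = 0.20902287; N(-d2) = 0.28608199
P = 0.8600 * 0.93472772 * 0.28608199 - 0.9700 * 0.98068890 * 0.20902287 = 0.0311


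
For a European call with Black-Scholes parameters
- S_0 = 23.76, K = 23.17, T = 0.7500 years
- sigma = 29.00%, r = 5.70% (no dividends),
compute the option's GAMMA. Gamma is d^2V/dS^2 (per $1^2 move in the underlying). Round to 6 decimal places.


d1 = 0.3959135913; d2 = 0.1447662242
phi(d1) = 0.3688695136; exp(-qT) = 1.0000000000; exp(-rT) = 0.9581508979
Gamma = exp(-qT) * phi(d1) / (S * sigma * sqrt(T)) = 1.0000000000 * 0.3688695136 / (23.7600 * 0.2900 * 0.8660254038) = 0.061816

Answer: Gamma = 0.061816


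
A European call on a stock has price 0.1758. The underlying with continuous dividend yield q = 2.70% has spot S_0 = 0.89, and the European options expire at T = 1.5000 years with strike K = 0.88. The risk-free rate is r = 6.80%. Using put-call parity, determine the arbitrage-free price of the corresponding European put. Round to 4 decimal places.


Answer: Put price = 0.1158

Derivation:
Put-call parity: C - P = S_0 * exp(-qT) - K * exp(-rT).
S_0 * exp(-qT) = 0.8900 * 0.96030916 = 0.85467516
K * exp(-rT) = 0.8800 * 0.90302955 = 0.79466601
P = C - S*exp(-qT) + K*exp(-rT)
P = 0.1758 - 0.85467516 + 0.79466601 = 0.1158


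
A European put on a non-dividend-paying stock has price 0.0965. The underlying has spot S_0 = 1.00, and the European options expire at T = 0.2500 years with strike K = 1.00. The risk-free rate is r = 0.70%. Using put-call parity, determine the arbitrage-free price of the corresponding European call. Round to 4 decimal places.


Put-call parity: C - P = S_0 * exp(-qT) - K * exp(-rT).
S_0 * exp(-qT) = 1.0000 * 1.00000000 = 1.00000000
K * exp(-rT) = 1.0000 * 0.99825153 = 0.99825153
C = P + S*exp(-qT) - K*exp(-rT)
C = 0.0965 + 1.00000000 - 0.99825153 = 0.0982

Answer: Call price = 0.0982


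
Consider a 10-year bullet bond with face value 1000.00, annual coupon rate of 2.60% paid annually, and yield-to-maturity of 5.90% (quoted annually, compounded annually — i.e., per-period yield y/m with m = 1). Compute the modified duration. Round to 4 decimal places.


Coupon per period c = face * coupon_rate / m = 26.000000
Periods per year m = 1; per-period yield y/m = 0.059000
Number of cashflows N = 10
Cashflows (t years, CF_t, discount factor 1/(1+y/m)^(m*t), PV):
  t = 1.0000: CF_t = 26.000000, DF = 0.944287, PV = 24.551464
  t = 2.0000: CF_t = 26.000000, DF = 0.891678, PV = 23.183630
  t = 3.0000: CF_t = 26.000000, DF = 0.842000, PV = 21.892001
  t = 4.0000: CF_t = 26.000000, DF = 0.795090, PV = 20.672334
  t = 5.0000: CF_t = 26.000000, DF = 0.750793, PV = 19.520617
  t = 6.0000: CF_t = 26.000000, DF = 0.708964, PV = 18.433066
  t = 7.0000: CF_t = 26.000000, DF = 0.669466, PV = 17.406106
  t = 8.0000: CF_t = 26.000000, DF = 0.632168, PV = 16.436361
  t = 9.0000: CF_t = 26.000000, DF = 0.596948, PV = 15.520643
  t = 10.0000: CF_t = 1026.000000, DF = 0.563690, PV = 578.346031
Price P = sum_t PV_t = 755.962253
First compute Macaulay numerator sum_t t * PV_t:
  t * PV_t at t = 1.0000: 24.551464
  t * PV_t at t = 2.0000: 46.367259
  t * PV_t at t = 3.0000: 65.676004
  t * PV_t at t = 4.0000: 82.689335
  t * PV_t at t = 5.0000: 97.603087
  t * PV_t at t = 6.0000: 110.598398
  t * PV_t at t = 7.0000: 121.842743
  t * PV_t at t = 8.0000: 131.490887
  t * PV_t at t = 9.0000: 139.685786
  t * PV_t at t = 10.0000: 5783.460313
Macaulay duration D = 6603.965275 / 755.962253 = 8.735840
Modified duration = D / (1 + y/m) = 8.735840 / (1 + 0.059000) = 8.249141

Answer: Modified duration = 8.2491


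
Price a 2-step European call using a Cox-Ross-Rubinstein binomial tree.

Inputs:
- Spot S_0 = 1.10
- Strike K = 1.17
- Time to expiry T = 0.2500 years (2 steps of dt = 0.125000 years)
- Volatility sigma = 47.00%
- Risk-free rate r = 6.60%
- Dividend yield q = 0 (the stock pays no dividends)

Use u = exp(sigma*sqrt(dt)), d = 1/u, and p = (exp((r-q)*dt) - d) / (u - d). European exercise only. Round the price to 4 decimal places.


Answer: Price = V(0,0) = 0.0836

Derivation:
dt = T/N = 0.125000
u = exp(sigma*sqrt(dt)) = 1.180774; d = 1/u = 0.846902
p = (exp((r-q)*dt) - d) / (u - d) = 0.483365
Discount per step: exp(-r*dt) = 0.991784
Stock lattice S(k, i) with i counting down-moves:
  k=0: S(0,0) = 1.1000
  k=1: S(1,0) = 1.2989; S(1,1) = 0.9316
  k=2: S(2,0) = 1.5336; S(2,1) = 1.1000; S(2,2) = 0.7890
Terminal payoffs V(N, i) = max(S_T - K, 0):
  V(2,0) = 0.363650; V(2,1) = 0.000000; V(2,2) = 0.000000
Backward induction: V(k, i) = exp(-r*dt) * [p * V(k+1, i) + (1-p) * V(k+1, i+1)].
  V(1,0) = exp(-r*dt) * [p*0.363650 + (1-p)*0.000000] = 0.174331
  V(1,1) = exp(-r*dt) * [p*0.000000 + (1-p)*0.000000] = 0.000000
  V(0,0) = exp(-r*dt) * [p*0.174331 + (1-p)*0.000000] = 0.083573


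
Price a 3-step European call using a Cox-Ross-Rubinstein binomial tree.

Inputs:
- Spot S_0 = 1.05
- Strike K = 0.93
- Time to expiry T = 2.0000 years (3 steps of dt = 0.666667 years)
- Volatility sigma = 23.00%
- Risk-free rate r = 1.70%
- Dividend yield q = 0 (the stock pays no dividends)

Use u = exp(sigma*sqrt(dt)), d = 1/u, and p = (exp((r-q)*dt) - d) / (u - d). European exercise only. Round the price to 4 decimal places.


Answer: Price = V(0,0) = 0.2177

Derivation:
dt = T/N = 0.666667
u = exp(sigma*sqrt(dt)) = 1.206585; d = 1/u = 0.828785
p = (exp((r-q)*dt) - d) / (u - d) = 0.483358
Discount per step: exp(-r*dt) = 0.988731
Stock lattice S(k, i) with i counting down-moves:
  k=0: S(0,0) = 1.0500
  k=1: S(1,0) = 1.2669; S(1,1) = 0.8702
  k=2: S(2,0) = 1.5286; S(2,1) = 1.0500; S(2,2) = 0.7212
  k=3: S(3,0) = 1.8444; S(3,1) = 1.2669; S(3,2) = 0.8702; S(3,3) = 0.5977
Terminal payoffs V(N, i) = max(S_T - K, 0):
  V(3,0) = 0.914435; V(3,1) = 0.336914; V(3,2) = 0.000000; V(3,3) = 0.000000
Backward induction: V(k, i) = exp(-r*dt) * [p * V(k+1, i) + (1-p) * V(k+1, i+1)].
  V(2,0) = exp(-r*dt) * [p*0.914435 + (1-p)*0.336914] = 0.609121
  V(2,1) = exp(-r*dt) * [p*0.336914 + (1-p)*0.000000] = 0.161015
  V(2,2) = exp(-r*dt) * [p*0.000000 + (1-p)*0.000000] = 0.000000
  V(1,0) = exp(-r*dt) * [p*0.609121 + (1-p)*0.161015] = 0.373355
  V(1,1) = exp(-r*dt) * [p*0.161015 + (1-p)*0.000000] = 0.076951
  V(0,0) = exp(-r*dt) * [p*0.373355 + (1-p)*0.076951] = 0.217738


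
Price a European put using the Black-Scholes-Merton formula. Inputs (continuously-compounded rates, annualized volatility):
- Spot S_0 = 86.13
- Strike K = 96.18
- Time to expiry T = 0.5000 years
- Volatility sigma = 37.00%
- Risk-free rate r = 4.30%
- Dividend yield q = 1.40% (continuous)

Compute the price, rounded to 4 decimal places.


Answer: Price = 14.2686

Derivation:
d1 = (ln(S/K) + (r - q + 0.5*sigma^2) * T) / (sigma * sqrt(T)) = -0.23559519
d2 = d1 - sigma * sqrt(T) = -0.49722470
exp(-rT) = 0.97872948; exp(-qT) = 0.99302444
P = K * exp(-rT) * N(-d2) - S_0 * exp(-qT) * N(-d1)
N(-d1) = 0.59312660; N(-d2) = 0.69048470
P = 96.1800 * 0.97872948 * 0.69048470 - 86.1300 * 0.99302444 * 0.59312660 = 14.2686


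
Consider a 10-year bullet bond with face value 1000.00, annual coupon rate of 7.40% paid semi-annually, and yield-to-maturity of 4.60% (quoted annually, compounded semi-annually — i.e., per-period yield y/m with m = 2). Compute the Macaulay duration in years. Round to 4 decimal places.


Coupon per period c = face * coupon_rate / m = 37.000000
Periods per year m = 2; per-period yield y/m = 0.023000
Number of cashflows N = 20
Cashflows (t years, CF_t, discount factor 1/(1+y/m)^(m*t), PV):
  t = 0.5000: CF_t = 37.000000, DF = 0.977517, PV = 36.168133
  t = 1.0000: CF_t = 37.000000, DF = 0.955540, PV = 35.354969
  t = 1.5000: CF_t = 37.000000, DF = 0.934056, PV = 34.560087
  t = 2.0000: CF_t = 37.000000, DF = 0.913056, PV = 33.783076
  t = 2.5000: CF_t = 37.000000, DF = 0.892528, PV = 33.023535
  t = 3.0000: CF_t = 37.000000, DF = 0.872461, PV = 32.281070
  t = 3.5000: CF_t = 37.000000, DF = 0.852846, PV = 31.555298
  t = 4.0000: CF_t = 37.000000, DF = 0.833671, PV = 30.845844
  t = 4.5000: CF_t = 37.000000, DF = 0.814928, PV = 30.152340
  t = 5.0000: CF_t = 37.000000, DF = 0.796606, PV = 29.474428
  t = 5.5000: CF_t = 37.000000, DF = 0.778696, PV = 28.811758
  t = 6.0000: CF_t = 37.000000, DF = 0.761189, PV = 28.163986
  t = 6.5000: CF_t = 37.000000, DF = 0.744075, PV = 27.530778
  t = 7.0000: CF_t = 37.000000, DF = 0.727346, PV = 26.911807
  t = 7.5000: CF_t = 37.000000, DF = 0.710993, PV = 26.306751
  t = 8.0000: CF_t = 37.000000, DF = 0.695008, PV = 25.715299
  t = 8.5000: CF_t = 37.000000, DF = 0.679382, PV = 25.137145
  t = 9.0000: CF_t = 37.000000, DF = 0.664108, PV = 24.571989
  t = 9.5000: CF_t = 37.000000, DF = 0.649177, PV = 24.019540
  t = 10.0000: CF_t = 1037.000000, DF = 0.634581, PV = 658.060893
Price P = sum_t PV_t = 1222.428724
Macaulay numerator sum_t t * PV_t:
  t * PV_t at t = 0.5000: 18.084066
  t * PV_t at t = 1.0000: 35.354969
  t * PV_t at t = 1.5000: 51.840130
  t * PV_t at t = 2.0000: 67.566152
  t * PV_t at t = 2.5000: 82.558837
  t * PV_t at t = 3.0000: 96.843210
  t * PV_t at t = 3.5000: 110.443544
  t * PV_t at t = 4.0000: 123.383375
  t * PV_t at t = 4.5000: 135.685530
  t * PV_t at t = 5.0000: 147.372140
  t * PV_t at t = 5.5000: 158.464667
  t * PV_t at t = 6.0000: 168.983916
  t * PV_t at t = 6.5000: 178.950058
  t * PV_t at t = 7.0000: 188.382646
  t * PV_t at t = 7.5000: 197.300634
  t * PV_t at t = 8.0000: 205.722395
  t * PV_t at t = 8.5000: 213.665733
  t * PV_t at t = 9.0000: 221.147904
  t * PV_t at t = 9.5000: 228.185629
  t * PV_t at t = 10.0000: 6580.608925
Macaulay duration D = (sum_t t * PV_t) / P = 9210.544458 / 1222.428724 = 7.534627

Answer: Macaulay duration = 7.5346 years


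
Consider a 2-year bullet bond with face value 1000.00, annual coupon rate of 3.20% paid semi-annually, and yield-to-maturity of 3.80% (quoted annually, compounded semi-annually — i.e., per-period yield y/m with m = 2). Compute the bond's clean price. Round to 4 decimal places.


Answer: Price = 988.5490

Derivation:
Coupon per period c = face * coupon_rate / m = 16.000000
Periods per year m = 2; per-period yield y/m = 0.019000
Number of cashflows N = 4
Cashflows (t years, CF_t, discount factor 1/(1+y/m)^(m*t), PV):
  t = 0.5000: CF_t = 16.000000, DF = 0.981354, PV = 15.701668
  t = 1.0000: CF_t = 16.000000, DF = 0.963056, PV = 15.408899
  t = 1.5000: CF_t = 16.000000, DF = 0.945099, PV = 15.121589
  t = 2.0000: CF_t = 1016.000000, DF = 0.927477, PV = 942.316882
Price P = sum_t PV_t = 988.549039


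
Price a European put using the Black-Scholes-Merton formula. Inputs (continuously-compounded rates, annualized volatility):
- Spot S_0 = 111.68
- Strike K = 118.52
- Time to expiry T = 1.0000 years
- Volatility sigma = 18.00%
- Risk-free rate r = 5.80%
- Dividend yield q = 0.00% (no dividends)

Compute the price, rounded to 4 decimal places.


Answer: Price = 8.0956

Derivation:
d1 = (ln(S/K) + (r - q + 0.5*sigma^2) * T) / (sigma * sqrt(T)) = 0.08197731
d2 = d1 - sigma * sqrt(T) = -0.09802269
exp(-rT) = 0.94364995; exp(-qT) = 1.00000000
P = K * exp(-rT) * N(-d2) - S_0 * exp(-qT) * N(-d1)
N(-d1) = 0.46733238; N(-d2) = 0.53904286
P = 118.5200 * 0.94364995 * 0.53904286 - 111.6800 * 1.00000000 * 0.46733238 = 8.0956


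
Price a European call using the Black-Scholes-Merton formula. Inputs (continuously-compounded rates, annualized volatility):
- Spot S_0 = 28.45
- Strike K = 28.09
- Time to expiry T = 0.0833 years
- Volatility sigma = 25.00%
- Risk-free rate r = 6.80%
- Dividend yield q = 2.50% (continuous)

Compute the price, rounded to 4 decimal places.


Answer: Price = 1.0608

Derivation:
d1 = (ln(S/K) + (r - q + 0.5*sigma^2) * T) / (sigma * sqrt(T)) = 0.26220935
d2 = d1 - sigma * sqrt(T) = 0.19005500
exp(-rT) = 0.99435161; exp(-qT) = 0.99791967
C = S_0 * exp(-qT) * N(d1) - K * exp(-rT) * N(d2)
N(d1) = 0.60341998; N(d2) = 0.57536698
C = 28.4500 * 0.99791967 * 0.60341998 - 28.0900 * 0.99435161 * 0.57536698 = 1.0608


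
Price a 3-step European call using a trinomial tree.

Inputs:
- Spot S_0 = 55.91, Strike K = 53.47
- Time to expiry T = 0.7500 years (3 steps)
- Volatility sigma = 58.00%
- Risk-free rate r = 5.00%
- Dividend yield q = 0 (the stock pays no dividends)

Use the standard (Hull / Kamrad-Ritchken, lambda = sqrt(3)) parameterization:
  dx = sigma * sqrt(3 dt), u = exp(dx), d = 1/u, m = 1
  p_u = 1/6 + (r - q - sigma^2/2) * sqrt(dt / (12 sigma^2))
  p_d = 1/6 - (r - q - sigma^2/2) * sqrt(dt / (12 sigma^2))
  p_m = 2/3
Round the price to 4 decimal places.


Answer: Price = V(0,0) = 12.3208

Derivation:
dt = T/N = 0.250000; dx = sigma*sqrt(3*dt) = 0.502295
u = exp(dx) = 1.652509; d = 1/u = 0.605140
p_u = 0.137252, p_m = 0.666667, p_d = 0.196082
Discount per step: exp(-r*dt) = 0.987578
Stock lattice S(k, j) with j the centered position index:
  k=0: S(0,+0) = 55.9100
  k=1: S(1,-1) = 33.8334; S(1,+0) = 55.9100; S(1,+1) = 92.3918
  k=2: S(2,-2) = 20.4740; S(2,-1) = 33.8334; S(2,+0) = 55.9100; S(2,+1) = 92.3918; S(2,+2) = 152.6782
  k=3: S(3,-3) = 12.3896; S(3,-2) = 20.4740; S(3,-1) = 33.8334; S(3,+0) = 55.9100; S(3,+1) = 92.3918; S(3,+2) = 152.6782; S(3,+3) = 252.3022
Terminal payoffs V(N, j) = max(S_T - K, 0):
  V(3,-3) = 0.000000; V(3,-2) = 0.000000; V(3,-1) = 0.000000; V(3,+0) = 2.440000; V(3,+1) = 38.921778; V(3,+2) = 99.208244; V(3,+3) = 198.832170
Backward induction: V(k, j) = exp(-r*dt) * [p_u * V(k+1, j+1) + p_m * V(k+1, j) + p_d * V(k+1, j-1)]
  V(2,-2) = exp(-r*dt) * [p_u*0.000000 + p_m*0.000000 + p_d*0.000000] = 0.000000
  V(2,-1) = exp(-r*dt) * [p_u*2.440000 + p_m*0.000000 + p_d*0.000000] = 0.330734
  V(2,+0) = exp(-r*dt) * [p_u*38.921778 + p_m*2.440000 + p_d*0.000000] = 6.882178
  V(2,+1) = exp(-r*dt) * [p_u*99.208244 + p_m*38.921778 + p_d*2.440000] = 39.545368
  V(2,+2) = exp(-r*dt) * [p_u*198.832170 + p_m*99.208244 + p_d*38.921778] = 99.805326
  V(1,-1) = exp(-r*dt) * [p_u*6.882178 + p_m*0.330734 + p_d*0.000000] = 1.150607
  V(1,+0) = exp(-r*dt) * [p_u*39.545368 + p_m*6.882178 + p_d*0.330734] = 9.955414
  V(1,+1) = exp(-r*dt) * [p_u*99.805326 + p_m*39.545368 + p_d*6.882178] = 40.897073
  V(0,+0) = exp(-r*dt) * [p_u*40.897073 + p_m*9.955414 + p_d*1.150607] = 12.320771


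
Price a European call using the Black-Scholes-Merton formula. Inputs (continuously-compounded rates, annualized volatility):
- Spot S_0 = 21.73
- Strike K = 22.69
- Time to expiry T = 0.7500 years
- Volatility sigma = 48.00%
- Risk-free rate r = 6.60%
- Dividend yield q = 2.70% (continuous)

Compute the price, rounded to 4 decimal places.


Answer: Price = 3.3829

Derivation:
d1 = (ln(S/K) + (r - q + 0.5*sigma^2) * T) / (sigma * sqrt(T)) = 0.17421423
d2 = d1 - sigma * sqrt(T) = -0.24147796
exp(-rT) = 0.95170516; exp(-qT) = 0.97995365
C = S_0 * exp(-qT) * N(d1) - K * exp(-rT) * N(d2)
N(d1) = 0.56915145; N(d2) = 0.40459235
C = 21.7300 * 0.97995365 * 0.56915145 - 22.6900 * 0.95170516 * 0.40459235 = 3.3829


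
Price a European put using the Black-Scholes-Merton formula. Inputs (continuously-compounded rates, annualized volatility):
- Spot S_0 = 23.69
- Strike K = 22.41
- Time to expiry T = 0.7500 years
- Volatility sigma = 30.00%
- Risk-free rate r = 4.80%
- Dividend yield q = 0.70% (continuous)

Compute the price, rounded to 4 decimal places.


d1 = (ln(S/K) + (r - q + 0.5*sigma^2) * T) / (sigma * sqrt(T)) = 0.46205623
d2 = d1 - sigma * sqrt(T) = 0.20224861
exp(-rT) = 0.96464029; exp(-qT) = 0.99476376
P = K * exp(-rT) * N(-d2) - S_0 * exp(-qT) * N(-d1)
N(-d1) = 0.32202050; N(-d2) = 0.41986119
P = 22.4100 * 0.96464029 * 0.41986119 - 23.6900 * 0.99476376 * 0.32202050 = 1.4877

Answer: Price = 1.4877


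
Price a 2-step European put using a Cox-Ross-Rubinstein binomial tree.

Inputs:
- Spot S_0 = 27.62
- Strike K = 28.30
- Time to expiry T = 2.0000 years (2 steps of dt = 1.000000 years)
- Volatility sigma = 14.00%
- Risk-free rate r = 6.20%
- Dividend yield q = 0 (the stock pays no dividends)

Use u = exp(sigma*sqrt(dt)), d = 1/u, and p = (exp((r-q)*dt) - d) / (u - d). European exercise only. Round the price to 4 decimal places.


Answer: Price = V(0,0) = 0.8749

Derivation:
dt = T/N = 1.000000
u = exp(sigma*sqrt(dt)) = 1.150274; d = 1/u = 0.869358
p = (exp((r-q)*dt) - d) / (u - d) = 0.692749
Discount per step: exp(-r*dt) = 0.939883
Stock lattice S(k, i) with i counting down-moves:
  k=0: S(0,0) = 27.6200
  k=1: S(1,0) = 31.7706; S(1,1) = 24.0117
  k=2: S(2,0) = 36.5448; S(2,1) = 27.6200; S(2,2) = 20.8747
Terminal payoffs V(N, i) = max(K - S_T, 0):
  V(2,0) = 0.000000; V(2,1) = 0.680000; V(2,2) = 7.425253
Backward induction: V(k, i) = exp(-r*dt) * [p * V(k+1, i) + (1-p) * V(k+1, i+1)].
  V(1,0) = exp(-r*dt) * [p*0.000000 + (1-p)*0.680000] = 0.196370
  V(1,1) = exp(-r*dt) * [p*0.680000 + (1-p)*7.425253] = 2.587011
  V(0,0) = exp(-r*dt) * [p*0.196370 + (1-p)*2.587011] = 0.874933


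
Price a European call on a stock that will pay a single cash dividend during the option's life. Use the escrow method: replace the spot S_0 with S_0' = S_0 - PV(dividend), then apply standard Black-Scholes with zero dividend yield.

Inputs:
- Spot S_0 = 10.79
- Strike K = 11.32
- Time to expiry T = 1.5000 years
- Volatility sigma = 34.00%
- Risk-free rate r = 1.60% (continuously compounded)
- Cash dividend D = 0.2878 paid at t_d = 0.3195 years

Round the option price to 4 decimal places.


PV(D) = D * exp(-r * t_d) = 0.2878 * 0.99490104 = 0.28633252
S_0' = S_0 - PV(D) = 10.7900 - 0.28633252 = 10.50366748
d1 = (ln(S_0'/K) + (r + sigma^2/2)*T) / (sigma*sqrt(T)) = 0.08610054
d2 = d1 - sigma*sqrt(T) = -0.33031271
exp(-rT) = 0.97628571
N(d1) = 0.53430675; N(d2) = 0.37058184
C = S_0' * N(d1) - K * exp(-rT) * N(d2) = 10.50366748 * 0.53430675 - 11.3200 * 0.97628571 * 0.37058184 = 1.5167

Answer: Price = 1.5167


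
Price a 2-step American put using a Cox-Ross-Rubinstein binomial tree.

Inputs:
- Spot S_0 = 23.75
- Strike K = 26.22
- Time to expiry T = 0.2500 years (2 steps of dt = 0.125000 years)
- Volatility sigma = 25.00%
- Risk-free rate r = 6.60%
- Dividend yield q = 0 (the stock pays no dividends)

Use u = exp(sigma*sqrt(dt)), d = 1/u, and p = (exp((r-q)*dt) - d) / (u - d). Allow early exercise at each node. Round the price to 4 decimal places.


dt = T/N = 0.125000
u = exp(sigma*sqrt(dt)) = 1.092412; d = 1/u = 0.915405
p = (exp((r-q)*dt) - d) / (u - d) = 0.524718
Discount per step: exp(-r*dt) = 0.991784
Stock lattice S(k, i) with i counting down-moves:
  k=0: S(0,0) = 23.7500
  k=1: S(1,0) = 25.9448; S(1,1) = 21.7409
  k=2: S(2,0) = 28.3424; S(2,1) = 23.7500; S(2,2) = 19.9017
Terminal payoffs V(N, i) = max(K - S_T, 0):
  V(2,0) = 0.000000; V(2,1) = 2.470000; V(2,2) = 6.318286
Backward induction: V(k, i) = exp(-r*dt) * [p * V(k+1, i) + (1-p) * V(k+1, i+1)]; then take max(V_cont, immediate exercise) for American.
  V(1,0) = exp(-r*dt) * [p*0.000000 + (1-p)*2.470000] = 1.164300; exercise = 0.275208; V(1,0) = max -> 1.164300
  V(1,1) = exp(-r*dt) * [p*2.470000 + (1-p)*6.318286] = 4.263699; exercise = 4.479124; V(1,1) = max -> 4.479124
  V(0,0) = exp(-r*dt) * [p*1.164300 + (1-p)*4.479124] = 2.717265; exercise = 2.470000; V(0,0) = max -> 2.717265

Answer: Price = V(0,0) = 2.7173


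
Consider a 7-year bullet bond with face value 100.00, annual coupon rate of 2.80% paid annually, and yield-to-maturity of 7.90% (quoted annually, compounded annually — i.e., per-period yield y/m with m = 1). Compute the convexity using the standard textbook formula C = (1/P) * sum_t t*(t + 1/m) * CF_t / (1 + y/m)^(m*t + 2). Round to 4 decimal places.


Answer: Convexity = 42.1585

Derivation:
Coupon per period c = face * coupon_rate / m = 2.800000
Periods per year m = 1; per-period yield y/m = 0.079000
Number of cashflows N = 7
Cashflows (t years, CF_t, discount factor 1/(1+y/m)^(m*t), PV):
  t = 1.0000: CF_t = 2.800000, DF = 0.926784, PV = 2.594995
  t = 2.0000: CF_t = 2.800000, DF = 0.858929, PV = 2.405000
  t = 3.0000: CF_t = 2.800000, DF = 0.796041, PV = 2.228916
  t = 4.0000: CF_t = 2.800000, DF = 0.737758, PV = 2.065724
  t = 5.0000: CF_t = 2.800000, DF = 0.683743, PV = 1.914480
  t = 6.0000: CF_t = 2.800000, DF = 0.633682, PV = 1.774309
  t = 7.0000: CF_t = 102.800000, DF = 0.587286, PV = 60.373034
Price P = sum_t PV_t = 73.356459
Convexity numerator sum_t t*(t + 1/m) * CF_t / (1+y/m)^(m*t + 2):
  t = 1.0000: term = 4.457832
  t = 2.0000: term = 12.394343
  t = 3.0000: term = 22.973759
  t = 4.0000: term = 35.486189
  t = 5.0000: term = 49.332051
  t = 6.0000: term = 64.008222
  t = 7.0000: term = 2903.943347
Convexity = (1/P) * sum = 3092.595743 / 73.356459 = 42.158466


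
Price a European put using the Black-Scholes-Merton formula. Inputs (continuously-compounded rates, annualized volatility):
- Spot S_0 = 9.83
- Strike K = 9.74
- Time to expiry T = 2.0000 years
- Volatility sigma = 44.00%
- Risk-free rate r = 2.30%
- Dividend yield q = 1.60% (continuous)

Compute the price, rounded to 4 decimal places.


d1 = (ln(S/K) + (r - q + 0.5*sigma^2) * T) / (sigma * sqrt(T)) = 0.34840729
d2 = d1 - sigma * sqrt(T) = -0.27384668
exp(-rT) = 0.95504196; exp(-qT) = 0.96850658
P = K * exp(-rT) * N(-d2) - S_0 * exp(-qT) * N(-d1)
N(-d1) = 0.36376717; N(-d2) = 0.60789878
P = 9.7400 * 0.95504196 * 0.60789878 - 9.8300 * 0.96850658 * 0.36376717 = 2.1915

Answer: Price = 2.1915


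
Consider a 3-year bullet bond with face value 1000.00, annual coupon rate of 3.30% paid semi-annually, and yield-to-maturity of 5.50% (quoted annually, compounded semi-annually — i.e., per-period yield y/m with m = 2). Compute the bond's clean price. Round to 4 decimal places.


Answer: Price = 939.9140

Derivation:
Coupon per period c = face * coupon_rate / m = 16.500000
Periods per year m = 2; per-period yield y/m = 0.027500
Number of cashflows N = 6
Cashflows (t years, CF_t, discount factor 1/(1+y/m)^(m*t), PV):
  t = 0.5000: CF_t = 16.500000, DF = 0.973236, PV = 16.058394
  t = 1.0000: CF_t = 16.500000, DF = 0.947188, PV = 15.628607
  t = 1.5000: CF_t = 16.500000, DF = 0.921838, PV = 15.210324
  t = 2.0000: CF_t = 16.500000, DF = 0.897166, PV = 14.803235
  t = 2.5000: CF_t = 16.500000, DF = 0.873154, PV = 14.407041
  t = 3.0000: CF_t = 1016.500000, DF = 0.849785, PV = 863.806365
Price P = sum_t PV_t = 939.913965


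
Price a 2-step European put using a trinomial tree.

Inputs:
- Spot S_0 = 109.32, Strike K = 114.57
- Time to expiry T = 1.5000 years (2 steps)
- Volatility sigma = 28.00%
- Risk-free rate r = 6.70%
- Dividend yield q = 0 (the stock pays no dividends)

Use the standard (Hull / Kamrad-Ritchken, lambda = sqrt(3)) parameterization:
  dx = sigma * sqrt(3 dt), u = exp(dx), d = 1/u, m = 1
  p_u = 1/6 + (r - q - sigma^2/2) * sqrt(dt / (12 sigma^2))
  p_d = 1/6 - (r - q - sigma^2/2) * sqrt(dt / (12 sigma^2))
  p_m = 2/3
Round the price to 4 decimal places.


dt = T/N = 0.750000; dx = sigma*sqrt(3*dt) = 0.420000
u = exp(dx) = 1.521962; d = 1/u = 0.657047
p_u = 0.191488, p_m = 0.666667, p_d = 0.141845
Discount per step: exp(-r*dt) = 0.950992
Stock lattice S(k, j) with j the centered position index:
  k=0: S(0,+0) = 109.3200
  k=1: S(1,-1) = 71.8284; S(1,+0) = 109.3200; S(1,+1) = 166.3808
  k=2: S(2,-2) = 47.1946; S(2,-1) = 71.8284; S(2,+0) = 109.3200; S(2,+1) = 166.3808; S(2,+2) = 253.2252
Terminal payoffs V(N, j) = max(K - S_T, 0):
  V(2,-2) = 67.375406; V(2,-1) = 42.741642; V(2,+0) = 5.250000; V(2,+1) = 0.000000; V(2,+2) = 0.000000
Backward induction: V(k, j) = exp(-r*dt) * [p_u * V(k+1, j+1) + p_m * V(k+1, j) + p_d * V(k+1, j-1)]
  V(1,-1) = exp(-r*dt) * [p_u*5.250000 + p_m*42.741642 + p_d*67.375406] = 37.142520
  V(1,+0) = exp(-r*dt) * [p_u*0.000000 + p_m*5.250000 + p_d*42.741642] = 9.094046
  V(1,+1) = exp(-r*dt) * [p_u*0.000000 + p_m*0.000000 + p_d*5.250000] = 0.708192
  V(0,+0) = exp(-r*dt) * [p_u*0.708192 + p_m*9.094046 + p_d*37.142520] = 10.904828

Answer: Price = V(0,0) = 10.9048


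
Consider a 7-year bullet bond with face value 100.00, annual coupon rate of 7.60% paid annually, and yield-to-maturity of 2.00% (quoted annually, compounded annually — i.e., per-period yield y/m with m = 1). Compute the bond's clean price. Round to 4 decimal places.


Coupon per period c = face * coupon_rate / m = 7.600000
Periods per year m = 1; per-period yield y/m = 0.020000
Number of cashflows N = 7
Cashflows (t years, CF_t, discount factor 1/(1+y/m)^(m*t), PV):
  t = 1.0000: CF_t = 7.600000, DF = 0.980392, PV = 7.450980
  t = 2.0000: CF_t = 7.600000, DF = 0.961169, PV = 7.304883
  t = 3.0000: CF_t = 7.600000, DF = 0.942322, PV = 7.161650
  t = 4.0000: CF_t = 7.600000, DF = 0.923845, PV = 7.021225
  t = 5.0000: CF_t = 7.600000, DF = 0.905731, PV = 6.883554
  t = 6.0000: CF_t = 7.600000, DF = 0.887971, PV = 6.748583
  t = 7.0000: CF_t = 107.600000, DF = 0.870560, PV = 93.672275
Price P = sum_t PV_t = 136.243150

Answer: Price = 136.2431


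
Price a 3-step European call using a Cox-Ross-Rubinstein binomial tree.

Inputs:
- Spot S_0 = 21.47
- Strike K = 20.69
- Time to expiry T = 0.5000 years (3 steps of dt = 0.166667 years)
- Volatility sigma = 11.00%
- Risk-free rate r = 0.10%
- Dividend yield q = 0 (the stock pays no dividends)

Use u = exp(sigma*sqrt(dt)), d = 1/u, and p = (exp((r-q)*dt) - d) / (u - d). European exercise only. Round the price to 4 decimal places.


dt = T/N = 0.166667
u = exp(sigma*sqrt(dt)) = 1.045931; d = 1/u = 0.956086
p = (exp((r-q)*dt) - d) / (u - d) = 0.490630
Discount per step: exp(-r*dt) = 0.999833
Stock lattice S(k, i) with i counting down-moves:
  k=0: S(0,0) = 21.4700
  k=1: S(1,0) = 22.4561; S(1,1) = 20.5272
  k=2: S(2,0) = 23.4876; S(2,1) = 21.4700; S(2,2) = 19.6257
  k=3: S(3,0) = 24.5664; S(3,1) = 22.4561; S(3,2) = 20.5272; S(3,3) = 18.7639
Terminal payoffs V(N, i) = max(S_T - K, 0):
  V(3,0) = 3.876373; V(3,1) = 1.766137; V(3,2) = 0.000000; V(3,3) = 0.000000
Backward induction: V(k, i) = exp(-r*dt) * [p * V(k+1, i) + (1-p) * V(k+1, i+1)].
  V(2,0) = exp(-r*dt) * [p*3.876373 + (1-p)*1.766137] = 2.801015
  V(2,1) = exp(-r*dt) * [p*1.766137 + (1-p)*0.000000] = 0.866376
  V(2,2) = exp(-r*dt) * [p*0.000000 + (1-p)*0.000000] = 0.000000
  V(1,0) = exp(-r*dt) * [p*2.801015 + (1-p)*0.866376] = 1.815266
  V(1,1) = exp(-r*dt) * [p*0.866376 + (1-p)*0.000000] = 0.424999
  V(0,0) = exp(-r*dt) * [p*1.815266 + (1-p)*0.424999] = 1.106922

Answer: Price = V(0,0) = 1.1069


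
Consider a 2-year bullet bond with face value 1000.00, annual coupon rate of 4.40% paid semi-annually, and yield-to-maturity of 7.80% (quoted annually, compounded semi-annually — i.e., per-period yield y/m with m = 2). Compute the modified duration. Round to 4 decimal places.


Coupon per period c = face * coupon_rate / m = 22.000000
Periods per year m = 2; per-period yield y/m = 0.039000
Number of cashflows N = 4
Cashflows (t years, CF_t, discount factor 1/(1+y/m)^(m*t), PV):
  t = 0.5000: CF_t = 22.000000, DF = 0.962464, PV = 21.174206
  t = 1.0000: CF_t = 22.000000, DF = 0.926337, PV = 20.379409
  t = 1.5000: CF_t = 22.000000, DF = 0.891566, PV = 19.614446
  t = 2.0000: CF_t = 1022.000000, DF = 0.858100, PV = 876.978014
Price P = sum_t PV_t = 938.146074
First compute Macaulay numerator sum_t t * PV_t:
  t * PV_t at t = 0.5000: 10.587103
  t * PV_t at t = 1.0000: 20.379409
  t * PV_t at t = 1.5000: 29.421668
  t * PV_t at t = 2.0000: 1753.956028
Macaulay duration D = 1814.344208 / 938.146074 = 1.933968
Modified duration = D / (1 + y/m) = 1.933968 / (1 + 0.039000) = 1.861374

Answer: Modified duration = 1.8614
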